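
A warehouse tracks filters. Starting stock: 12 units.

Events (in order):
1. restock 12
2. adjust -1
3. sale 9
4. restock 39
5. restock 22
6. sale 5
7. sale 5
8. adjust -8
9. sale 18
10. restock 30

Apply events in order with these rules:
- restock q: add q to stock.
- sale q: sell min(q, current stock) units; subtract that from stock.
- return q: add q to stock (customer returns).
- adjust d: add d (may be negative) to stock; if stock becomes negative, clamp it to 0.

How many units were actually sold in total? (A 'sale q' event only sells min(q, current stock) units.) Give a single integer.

Answer: 37

Derivation:
Processing events:
Start: stock = 12
  Event 1 (restock 12): 12 + 12 = 24
  Event 2 (adjust -1): 24 + -1 = 23
  Event 3 (sale 9): sell min(9,23)=9. stock: 23 - 9 = 14. total_sold = 9
  Event 4 (restock 39): 14 + 39 = 53
  Event 5 (restock 22): 53 + 22 = 75
  Event 6 (sale 5): sell min(5,75)=5. stock: 75 - 5 = 70. total_sold = 14
  Event 7 (sale 5): sell min(5,70)=5. stock: 70 - 5 = 65. total_sold = 19
  Event 8 (adjust -8): 65 + -8 = 57
  Event 9 (sale 18): sell min(18,57)=18. stock: 57 - 18 = 39. total_sold = 37
  Event 10 (restock 30): 39 + 30 = 69
Final: stock = 69, total_sold = 37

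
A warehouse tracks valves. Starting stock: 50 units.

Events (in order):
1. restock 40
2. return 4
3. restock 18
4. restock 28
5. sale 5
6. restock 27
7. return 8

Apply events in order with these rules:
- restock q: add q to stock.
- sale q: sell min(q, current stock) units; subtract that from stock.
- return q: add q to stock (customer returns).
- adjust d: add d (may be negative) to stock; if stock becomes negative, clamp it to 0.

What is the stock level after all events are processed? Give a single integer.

Processing events:
Start: stock = 50
  Event 1 (restock 40): 50 + 40 = 90
  Event 2 (return 4): 90 + 4 = 94
  Event 3 (restock 18): 94 + 18 = 112
  Event 4 (restock 28): 112 + 28 = 140
  Event 5 (sale 5): sell min(5,140)=5. stock: 140 - 5 = 135. total_sold = 5
  Event 6 (restock 27): 135 + 27 = 162
  Event 7 (return 8): 162 + 8 = 170
Final: stock = 170, total_sold = 5

Answer: 170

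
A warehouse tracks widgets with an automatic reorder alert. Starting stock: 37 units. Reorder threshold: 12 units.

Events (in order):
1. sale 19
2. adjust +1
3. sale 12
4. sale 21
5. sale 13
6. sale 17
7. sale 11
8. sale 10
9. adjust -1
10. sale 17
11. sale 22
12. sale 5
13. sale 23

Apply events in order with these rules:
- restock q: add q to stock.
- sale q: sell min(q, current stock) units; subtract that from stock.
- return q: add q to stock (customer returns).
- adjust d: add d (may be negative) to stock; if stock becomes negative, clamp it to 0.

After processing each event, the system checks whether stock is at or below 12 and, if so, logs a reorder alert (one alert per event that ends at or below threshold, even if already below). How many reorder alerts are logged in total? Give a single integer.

Answer: 11

Derivation:
Processing events:
Start: stock = 37
  Event 1 (sale 19): sell min(19,37)=19. stock: 37 - 19 = 18. total_sold = 19
  Event 2 (adjust +1): 18 + 1 = 19
  Event 3 (sale 12): sell min(12,19)=12. stock: 19 - 12 = 7. total_sold = 31
  Event 4 (sale 21): sell min(21,7)=7. stock: 7 - 7 = 0. total_sold = 38
  Event 5 (sale 13): sell min(13,0)=0. stock: 0 - 0 = 0. total_sold = 38
  Event 6 (sale 17): sell min(17,0)=0. stock: 0 - 0 = 0. total_sold = 38
  Event 7 (sale 11): sell min(11,0)=0. stock: 0 - 0 = 0. total_sold = 38
  Event 8 (sale 10): sell min(10,0)=0. stock: 0 - 0 = 0. total_sold = 38
  Event 9 (adjust -1): 0 + -1 = 0 (clamped to 0)
  Event 10 (sale 17): sell min(17,0)=0. stock: 0 - 0 = 0. total_sold = 38
  Event 11 (sale 22): sell min(22,0)=0. stock: 0 - 0 = 0. total_sold = 38
  Event 12 (sale 5): sell min(5,0)=0. stock: 0 - 0 = 0. total_sold = 38
  Event 13 (sale 23): sell min(23,0)=0. stock: 0 - 0 = 0. total_sold = 38
Final: stock = 0, total_sold = 38

Checking against threshold 12:
  After event 1: stock=18 > 12
  After event 2: stock=19 > 12
  After event 3: stock=7 <= 12 -> ALERT
  After event 4: stock=0 <= 12 -> ALERT
  After event 5: stock=0 <= 12 -> ALERT
  After event 6: stock=0 <= 12 -> ALERT
  After event 7: stock=0 <= 12 -> ALERT
  After event 8: stock=0 <= 12 -> ALERT
  After event 9: stock=0 <= 12 -> ALERT
  After event 10: stock=0 <= 12 -> ALERT
  After event 11: stock=0 <= 12 -> ALERT
  After event 12: stock=0 <= 12 -> ALERT
  After event 13: stock=0 <= 12 -> ALERT
Alert events: [3, 4, 5, 6, 7, 8, 9, 10, 11, 12, 13]. Count = 11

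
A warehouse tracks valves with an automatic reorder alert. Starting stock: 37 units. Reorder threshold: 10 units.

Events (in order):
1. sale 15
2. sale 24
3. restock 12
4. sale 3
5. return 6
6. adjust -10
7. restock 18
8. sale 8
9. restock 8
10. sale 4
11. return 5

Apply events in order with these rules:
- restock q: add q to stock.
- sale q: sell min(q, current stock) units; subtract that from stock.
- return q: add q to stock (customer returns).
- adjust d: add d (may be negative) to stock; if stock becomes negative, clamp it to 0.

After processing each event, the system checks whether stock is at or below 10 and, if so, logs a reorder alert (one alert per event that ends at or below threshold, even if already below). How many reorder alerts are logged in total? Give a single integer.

Processing events:
Start: stock = 37
  Event 1 (sale 15): sell min(15,37)=15. stock: 37 - 15 = 22. total_sold = 15
  Event 2 (sale 24): sell min(24,22)=22. stock: 22 - 22 = 0. total_sold = 37
  Event 3 (restock 12): 0 + 12 = 12
  Event 4 (sale 3): sell min(3,12)=3. stock: 12 - 3 = 9. total_sold = 40
  Event 5 (return 6): 9 + 6 = 15
  Event 6 (adjust -10): 15 + -10 = 5
  Event 7 (restock 18): 5 + 18 = 23
  Event 8 (sale 8): sell min(8,23)=8. stock: 23 - 8 = 15. total_sold = 48
  Event 9 (restock 8): 15 + 8 = 23
  Event 10 (sale 4): sell min(4,23)=4. stock: 23 - 4 = 19. total_sold = 52
  Event 11 (return 5): 19 + 5 = 24
Final: stock = 24, total_sold = 52

Checking against threshold 10:
  After event 1: stock=22 > 10
  After event 2: stock=0 <= 10 -> ALERT
  After event 3: stock=12 > 10
  After event 4: stock=9 <= 10 -> ALERT
  After event 5: stock=15 > 10
  After event 6: stock=5 <= 10 -> ALERT
  After event 7: stock=23 > 10
  After event 8: stock=15 > 10
  After event 9: stock=23 > 10
  After event 10: stock=19 > 10
  After event 11: stock=24 > 10
Alert events: [2, 4, 6]. Count = 3

Answer: 3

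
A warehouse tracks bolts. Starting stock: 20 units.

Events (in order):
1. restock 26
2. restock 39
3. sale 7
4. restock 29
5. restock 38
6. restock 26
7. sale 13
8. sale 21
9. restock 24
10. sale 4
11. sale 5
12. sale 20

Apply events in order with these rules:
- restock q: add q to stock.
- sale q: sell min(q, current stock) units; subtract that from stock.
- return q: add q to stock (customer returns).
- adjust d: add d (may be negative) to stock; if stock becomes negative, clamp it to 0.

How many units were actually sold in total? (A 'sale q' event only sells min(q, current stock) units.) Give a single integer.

Processing events:
Start: stock = 20
  Event 1 (restock 26): 20 + 26 = 46
  Event 2 (restock 39): 46 + 39 = 85
  Event 3 (sale 7): sell min(7,85)=7. stock: 85 - 7 = 78. total_sold = 7
  Event 4 (restock 29): 78 + 29 = 107
  Event 5 (restock 38): 107 + 38 = 145
  Event 6 (restock 26): 145 + 26 = 171
  Event 7 (sale 13): sell min(13,171)=13. stock: 171 - 13 = 158. total_sold = 20
  Event 8 (sale 21): sell min(21,158)=21. stock: 158 - 21 = 137. total_sold = 41
  Event 9 (restock 24): 137 + 24 = 161
  Event 10 (sale 4): sell min(4,161)=4. stock: 161 - 4 = 157. total_sold = 45
  Event 11 (sale 5): sell min(5,157)=5. stock: 157 - 5 = 152. total_sold = 50
  Event 12 (sale 20): sell min(20,152)=20. stock: 152 - 20 = 132. total_sold = 70
Final: stock = 132, total_sold = 70

Answer: 70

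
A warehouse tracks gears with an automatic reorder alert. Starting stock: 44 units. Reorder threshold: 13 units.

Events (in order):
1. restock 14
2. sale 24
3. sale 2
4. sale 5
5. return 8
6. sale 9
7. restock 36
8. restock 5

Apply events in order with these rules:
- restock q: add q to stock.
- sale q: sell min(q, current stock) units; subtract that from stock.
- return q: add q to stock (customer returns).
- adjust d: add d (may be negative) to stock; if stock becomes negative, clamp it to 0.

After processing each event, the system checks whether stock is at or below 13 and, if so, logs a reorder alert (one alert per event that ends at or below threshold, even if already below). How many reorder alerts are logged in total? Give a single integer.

Processing events:
Start: stock = 44
  Event 1 (restock 14): 44 + 14 = 58
  Event 2 (sale 24): sell min(24,58)=24. stock: 58 - 24 = 34. total_sold = 24
  Event 3 (sale 2): sell min(2,34)=2. stock: 34 - 2 = 32. total_sold = 26
  Event 4 (sale 5): sell min(5,32)=5. stock: 32 - 5 = 27. total_sold = 31
  Event 5 (return 8): 27 + 8 = 35
  Event 6 (sale 9): sell min(9,35)=9. stock: 35 - 9 = 26. total_sold = 40
  Event 7 (restock 36): 26 + 36 = 62
  Event 8 (restock 5): 62 + 5 = 67
Final: stock = 67, total_sold = 40

Checking against threshold 13:
  After event 1: stock=58 > 13
  After event 2: stock=34 > 13
  After event 3: stock=32 > 13
  After event 4: stock=27 > 13
  After event 5: stock=35 > 13
  After event 6: stock=26 > 13
  After event 7: stock=62 > 13
  After event 8: stock=67 > 13
Alert events: []. Count = 0

Answer: 0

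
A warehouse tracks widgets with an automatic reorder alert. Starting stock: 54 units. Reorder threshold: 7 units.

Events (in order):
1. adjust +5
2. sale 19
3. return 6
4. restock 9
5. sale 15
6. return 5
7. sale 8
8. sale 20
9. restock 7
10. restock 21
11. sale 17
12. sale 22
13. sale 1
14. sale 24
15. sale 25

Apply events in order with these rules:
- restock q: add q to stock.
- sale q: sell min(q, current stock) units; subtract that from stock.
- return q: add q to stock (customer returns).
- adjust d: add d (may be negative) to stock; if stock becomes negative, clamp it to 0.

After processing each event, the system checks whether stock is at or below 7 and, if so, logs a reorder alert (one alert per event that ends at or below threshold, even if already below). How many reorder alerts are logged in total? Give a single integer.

Processing events:
Start: stock = 54
  Event 1 (adjust +5): 54 + 5 = 59
  Event 2 (sale 19): sell min(19,59)=19. stock: 59 - 19 = 40. total_sold = 19
  Event 3 (return 6): 40 + 6 = 46
  Event 4 (restock 9): 46 + 9 = 55
  Event 5 (sale 15): sell min(15,55)=15. stock: 55 - 15 = 40. total_sold = 34
  Event 6 (return 5): 40 + 5 = 45
  Event 7 (sale 8): sell min(8,45)=8. stock: 45 - 8 = 37. total_sold = 42
  Event 8 (sale 20): sell min(20,37)=20. stock: 37 - 20 = 17. total_sold = 62
  Event 9 (restock 7): 17 + 7 = 24
  Event 10 (restock 21): 24 + 21 = 45
  Event 11 (sale 17): sell min(17,45)=17. stock: 45 - 17 = 28. total_sold = 79
  Event 12 (sale 22): sell min(22,28)=22. stock: 28 - 22 = 6. total_sold = 101
  Event 13 (sale 1): sell min(1,6)=1. stock: 6 - 1 = 5. total_sold = 102
  Event 14 (sale 24): sell min(24,5)=5. stock: 5 - 5 = 0. total_sold = 107
  Event 15 (sale 25): sell min(25,0)=0. stock: 0 - 0 = 0. total_sold = 107
Final: stock = 0, total_sold = 107

Checking against threshold 7:
  After event 1: stock=59 > 7
  After event 2: stock=40 > 7
  After event 3: stock=46 > 7
  After event 4: stock=55 > 7
  After event 5: stock=40 > 7
  After event 6: stock=45 > 7
  After event 7: stock=37 > 7
  After event 8: stock=17 > 7
  After event 9: stock=24 > 7
  After event 10: stock=45 > 7
  After event 11: stock=28 > 7
  After event 12: stock=6 <= 7 -> ALERT
  After event 13: stock=5 <= 7 -> ALERT
  After event 14: stock=0 <= 7 -> ALERT
  After event 15: stock=0 <= 7 -> ALERT
Alert events: [12, 13, 14, 15]. Count = 4

Answer: 4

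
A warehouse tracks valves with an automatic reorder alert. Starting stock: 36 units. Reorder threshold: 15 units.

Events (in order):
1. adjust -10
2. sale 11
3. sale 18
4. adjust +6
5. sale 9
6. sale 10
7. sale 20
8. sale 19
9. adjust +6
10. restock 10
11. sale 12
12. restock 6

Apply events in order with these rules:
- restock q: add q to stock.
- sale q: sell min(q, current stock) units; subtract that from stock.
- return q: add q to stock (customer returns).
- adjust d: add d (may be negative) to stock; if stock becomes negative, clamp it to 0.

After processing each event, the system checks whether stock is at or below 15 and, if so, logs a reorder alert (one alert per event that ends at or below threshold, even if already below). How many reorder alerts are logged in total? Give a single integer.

Processing events:
Start: stock = 36
  Event 1 (adjust -10): 36 + -10 = 26
  Event 2 (sale 11): sell min(11,26)=11. stock: 26 - 11 = 15. total_sold = 11
  Event 3 (sale 18): sell min(18,15)=15. stock: 15 - 15 = 0. total_sold = 26
  Event 4 (adjust +6): 0 + 6 = 6
  Event 5 (sale 9): sell min(9,6)=6. stock: 6 - 6 = 0. total_sold = 32
  Event 6 (sale 10): sell min(10,0)=0. stock: 0 - 0 = 0. total_sold = 32
  Event 7 (sale 20): sell min(20,0)=0. stock: 0 - 0 = 0. total_sold = 32
  Event 8 (sale 19): sell min(19,0)=0. stock: 0 - 0 = 0. total_sold = 32
  Event 9 (adjust +6): 0 + 6 = 6
  Event 10 (restock 10): 6 + 10 = 16
  Event 11 (sale 12): sell min(12,16)=12. stock: 16 - 12 = 4. total_sold = 44
  Event 12 (restock 6): 4 + 6 = 10
Final: stock = 10, total_sold = 44

Checking against threshold 15:
  After event 1: stock=26 > 15
  After event 2: stock=15 <= 15 -> ALERT
  After event 3: stock=0 <= 15 -> ALERT
  After event 4: stock=6 <= 15 -> ALERT
  After event 5: stock=0 <= 15 -> ALERT
  After event 6: stock=0 <= 15 -> ALERT
  After event 7: stock=0 <= 15 -> ALERT
  After event 8: stock=0 <= 15 -> ALERT
  After event 9: stock=6 <= 15 -> ALERT
  After event 10: stock=16 > 15
  After event 11: stock=4 <= 15 -> ALERT
  After event 12: stock=10 <= 15 -> ALERT
Alert events: [2, 3, 4, 5, 6, 7, 8, 9, 11, 12]. Count = 10

Answer: 10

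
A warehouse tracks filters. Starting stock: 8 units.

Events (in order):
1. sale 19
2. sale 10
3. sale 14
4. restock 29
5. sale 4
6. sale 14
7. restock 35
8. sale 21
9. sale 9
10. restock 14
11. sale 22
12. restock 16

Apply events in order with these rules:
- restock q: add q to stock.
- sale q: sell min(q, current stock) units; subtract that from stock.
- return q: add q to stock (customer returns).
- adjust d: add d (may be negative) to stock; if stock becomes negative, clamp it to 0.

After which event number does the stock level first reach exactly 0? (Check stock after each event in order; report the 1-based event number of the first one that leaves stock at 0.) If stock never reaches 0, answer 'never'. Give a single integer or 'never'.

Processing events:
Start: stock = 8
  Event 1 (sale 19): sell min(19,8)=8. stock: 8 - 8 = 0. total_sold = 8
  Event 2 (sale 10): sell min(10,0)=0. stock: 0 - 0 = 0. total_sold = 8
  Event 3 (sale 14): sell min(14,0)=0. stock: 0 - 0 = 0. total_sold = 8
  Event 4 (restock 29): 0 + 29 = 29
  Event 5 (sale 4): sell min(4,29)=4. stock: 29 - 4 = 25. total_sold = 12
  Event 6 (sale 14): sell min(14,25)=14. stock: 25 - 14 = 11. total_sold = 26
  Event 7 (restock 35): 11 + 35 = 46
  Event 8 (sale 21): sell min(21,46)=21. stock: 46 - 21 = 25. total_sold = 47
  Event 9 (sale 9): sell min(9,25)=9. stock: 25 - 9 = 16. total_sold = 56
  Event 10 (restock 14): 16 + 14 = 30
  Event 11 (sale 22): sell min(22,30)=22. stock: 30 - 22 = 8. total_sold = 78
  Event 12 (restock 16): 8 + 16 = 24
Final: stock = 24, total_sold = 78

First zero at event 1.

Answer: 1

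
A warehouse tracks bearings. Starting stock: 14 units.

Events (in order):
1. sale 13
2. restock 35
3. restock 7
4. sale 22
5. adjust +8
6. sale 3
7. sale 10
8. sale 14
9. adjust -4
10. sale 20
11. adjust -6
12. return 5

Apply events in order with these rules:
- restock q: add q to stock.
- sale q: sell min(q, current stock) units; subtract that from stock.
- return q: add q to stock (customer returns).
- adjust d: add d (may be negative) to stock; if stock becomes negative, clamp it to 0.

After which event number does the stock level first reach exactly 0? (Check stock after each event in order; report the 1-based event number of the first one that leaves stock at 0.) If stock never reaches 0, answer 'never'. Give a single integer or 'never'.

Answer: 9

Derivation:
Processing events:
Start: stock = 14
  Event 1 (sale 13): sell min(13,14)=13. stock: 14 - 13 = 1. total_sold = 13
  Event 2 (restock 35): 1 + 35 = 36
  Event 3 (restock 7): 36 + 7 = 43
  Event 4 (sale 22): sell min(22,43)=22. stock: 43 - 22 = 21. total_sold = 35
  Event 5 (adjust +8): 21 + 8 = 29
  Event 6 (sale 3): sell min(3,29)=3. stock: 29 - 3 = 26. total_sold = 38
  Event 7 (sale 10): sell min(10,26)=10. stock: 26 - 10 = 16. total_sold = 48
  Event 8 (sale 14): sell min(14,16)=14. stock: 16 - 14 = 2. total_sold = 62
  Event 9 (adjust -4): 2 + -4 = 0 (clamped to 0)
  Event 10 (sale 20): sell min(20,0)=0. stock: 0 - 0 = 0. total_sold = 62
  Event 11 (adjust -6): 0 + -6 = 0 (clamped to 0)
  Event 12 (return 5): 0 + 5 = 5
Final: stock = 5, total_sold = 62

First zero at event 9.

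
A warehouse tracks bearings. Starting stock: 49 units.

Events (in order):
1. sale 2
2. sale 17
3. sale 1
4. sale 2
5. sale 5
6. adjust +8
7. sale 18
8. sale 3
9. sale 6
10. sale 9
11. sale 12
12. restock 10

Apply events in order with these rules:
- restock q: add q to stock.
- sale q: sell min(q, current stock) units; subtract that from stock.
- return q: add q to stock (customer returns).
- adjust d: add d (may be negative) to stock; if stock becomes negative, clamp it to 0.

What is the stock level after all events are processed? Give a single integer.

Answer: 10

Derivation:
Processing events:
Start: stock = 49
  Event 1 (sale 2): sell min(2,49)=2. stock: 49 - 2 = 47. total_sold = 2
  Event 2 (sale 17): sell min(17,47)=17. stock: 47 - 17 = 30. total_sold = 19
  Event 3 (sale 1): sell min(1,30)=1. stock: 30 - 1 = 29. total_sold = 20
  Event 4 (sale 2): sell min(2,29)=2. stock: 29 - 2 = 27. total_sold = 22
  Event 5 (sale 5): sell min(5,27)=5. stock: 27 - 5 = 22. total_sold = 27
  Event 6 (adjust +8): 22 + 8 = 30
  Event 7 (sale 18): sell min(18,30)=18. stock: 30 - 18 = 12. total_sold = 45
  Event 8 (sale 3): sell min(3,12)=3. stock: 12 - 3 = 9. total_sold = 48
  Event 9 (sale 6): sell min(6,9)=6. stock: 9 - 6 = 3. total_sold = 54
  Event 10 (sale 9): sell min(9,3)=3. stock: 3 - 3 = 0. total_sold = 57
  Event 11 (sale 12): sell min(12,0)=0. stock: 0 - 0 = 0. total_sold = 57
  Event 12 (restock 10): 0 + 10 = 10
Final: stock = 10, total_sold = 57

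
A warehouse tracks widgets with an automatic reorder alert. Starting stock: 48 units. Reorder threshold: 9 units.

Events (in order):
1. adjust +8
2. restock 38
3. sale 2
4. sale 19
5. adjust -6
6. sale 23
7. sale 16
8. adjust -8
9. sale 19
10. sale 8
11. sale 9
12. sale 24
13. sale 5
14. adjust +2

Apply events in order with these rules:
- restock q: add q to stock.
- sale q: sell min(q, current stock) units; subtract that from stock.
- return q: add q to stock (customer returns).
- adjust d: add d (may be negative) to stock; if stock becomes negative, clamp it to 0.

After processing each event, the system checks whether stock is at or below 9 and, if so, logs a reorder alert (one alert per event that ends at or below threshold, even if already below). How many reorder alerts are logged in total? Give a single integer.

Processing events:
Start: stock = 48
  Event 1 (adjust +8): 48 + 8 = 56
  Event 2 (restock 38): 56 + 38 = 94
  Event 3 (sale 2): sell min(2,94)=2. stock: 94 - 2 = 92. total_sold = 2
  Event 4 (sale 19): sell min(19,92)=19. stock: 92 - 19 = 73. total_sold = 21
  Event 5 (adjust -6): 73 + -6 = 67
  Event 6 (sale 23): sell min(23,67)=23. stock: 67 - 23 = 44. total_sold = 44
  Event 7 (sale 16): sell min(16,44)=16. stock: 44 - 16 = 28. total_sold = 60
  Event 8 (adjust -8): 28 + -8 = 20
  Event 9 (sale 19): sell min(19,20)=19. stock: 20 - 19 = 1. total_sold = 79
  Event 10 (sale 8): sell min(8,1)=1. stock: 1 - 1 = 0. total_sold = 80
  Event 11 (sale 9): sell min(9,0)=0. stock: 0 - 0 = 0. total_sold = 80
  Event 12 (sale 24): sell min(24,0)=0. stock: 0 - 0 = 0. total_sold = 80
  Event 13 (sale 5): sell min(5,0)=0. stock: 0 - 0 = 0. total_sold = 80
  Event 14 (adjust +2): 0 + 2 = 2
Final: stock = 2, total_sold = 80

Checking against threshold 9:
  After event 1: stock=56 > 9
  After event 2: stock=94 > 9
  After event 3: stock=92 > 9
  After event 4: stock=73 > 9
  After event 5: stock=67 > 9
  After event 6: stock=44 > 9
  After event 7: stock=28 > 9
  After event 8: stock=20 > 9
  After event 9: stock=1 <= 9 -> ALERT
  After event 10: stock=0 <= 9 -> ALERT
  After event 11: stock=0 <= 9 -> ALERT
  After event 12: stock=0 <= 9 -> ALERT
  After event 13: stock=0 <= 9 -> ALERT
  After event 14: stock=2 <= 9 -> ALERT
Alert events: [9, 10, 11, 12, 13, 14]. Count = 6

Answer: 6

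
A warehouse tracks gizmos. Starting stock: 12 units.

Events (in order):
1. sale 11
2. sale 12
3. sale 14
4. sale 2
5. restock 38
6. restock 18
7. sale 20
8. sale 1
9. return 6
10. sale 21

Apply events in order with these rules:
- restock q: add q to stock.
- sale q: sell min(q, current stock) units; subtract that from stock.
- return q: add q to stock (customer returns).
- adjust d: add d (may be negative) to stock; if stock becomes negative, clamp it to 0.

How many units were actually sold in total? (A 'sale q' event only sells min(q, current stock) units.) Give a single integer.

Answer: 54

Derivation:
Processing events:
Start: stock = 12
  Event 1 (sale 11): sell min(11,12)=11. stock: 12 - 11 = 1. total_sold = 11
  Event 2 (sale 12): sell min(12,1)=1. stock: 1 - 1 = 0. total_sold = 12
  Event 3 (sale 14): sell min(14,0)=0. stock: 0 - 0 = 0. total_sold = 12
  Event 4 (sale 2): sell min(2,0)=0. stock: 0 - 0 = 0. total_sold = 12
  Event 5 (restock 38): 0 + 38 = 38
  Event 6 (restock 18): 38 + 18 = 56
  Event 7 (sale 20): sell min(20,56)=20. stock: 56 - 20 = 36. total_sold = 32
  Event 8 (sale 1): sell min(1,36)=1. stock: 36 - 1 = 35. total_sold = 33
  Event 9 (return 6): 35 + 6 = 41
  Event 10 (sale 21): sell min(21,41)=21. stock: 41 - 21 = 20. total_sold = 54
Final: stock = 20, total_sold = 54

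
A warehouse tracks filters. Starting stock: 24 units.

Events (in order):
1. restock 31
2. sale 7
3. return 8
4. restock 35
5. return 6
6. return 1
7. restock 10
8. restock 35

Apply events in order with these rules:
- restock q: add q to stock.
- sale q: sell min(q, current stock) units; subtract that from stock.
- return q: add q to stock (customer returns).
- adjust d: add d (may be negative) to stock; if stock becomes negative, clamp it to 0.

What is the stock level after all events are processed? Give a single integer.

Processing events:
Start: stock = 24
  Event 1 (restock 31): 24 + 31 = 55
  Event 2 (sale 7): sell min(7,55)=7. stock: 55 - 7 = 48. total_sold = 7
  Event 3 (return 8): 48 + 8 = 56
  Event 4 (restock 35): 56 + 35 = 91
  Event 5 (return 6): 91 + 6 = 97
  Event 6 (return 1): 97 + 1 = 98
  Event 7 (restock 10): 98 + 10 = 108
  Event 8 (restock 35): 108 + 35 = 143
Final: stock = 143, total_sold = 7

Answer: 143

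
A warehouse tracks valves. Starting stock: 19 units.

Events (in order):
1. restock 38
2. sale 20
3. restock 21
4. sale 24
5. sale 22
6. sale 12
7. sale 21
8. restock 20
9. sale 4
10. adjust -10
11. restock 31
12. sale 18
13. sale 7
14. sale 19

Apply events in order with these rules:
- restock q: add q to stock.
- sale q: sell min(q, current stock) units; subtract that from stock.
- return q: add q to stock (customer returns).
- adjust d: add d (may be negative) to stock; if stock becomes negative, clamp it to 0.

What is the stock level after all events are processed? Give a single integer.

Answer: 0

Derivation:
Processing events:
Start: stock = 19
  Event 1 (restock 38): 19 + 38 = 57
  Event 2 (sale 20): sell min(20,57)=20. stock: 57 - 20 = 37. total_sold = 20
  Event 3 (restock 21): 37 + 21 = 58
  Event 4 (sale 24): sell min(24,58)=24. stock: 58 - 24 = 34. total_sold = 44
  Event 5 (sale 22): sell min(22,34)=22. stock: 34 - 22 = 12. total_sold = 66
  Event 6 (sale 12): sell min(12,12)=12. stock: 12 - 12 = 0. total_sold = 78
  Event 7 (sale 21): sell min(21,0)=0. stock: 0 - 0 = 0. total_sold = 78
  Event 8 (restock 20): 0 + 20 = 20
  Event 9 (sale 4): sell min(4,20)=4. stock: 20 - 4 = 16. total_sold = 82
  Event 10 (adjust -10): 16 + -10 = 6
  Event 11 (restock 31): 6 + 31 = 37
  Event 12 (sale 18): sell min(18,37)=18. stock: 37 - 18 = 19. total_sold = 100
  Event 13 (sale 7): sell min(7,19)=7. stock: 19 - 7 = 12. total_sold = 107
  Event 14 (sale 19): sell min(19,12)=12. stock: 12 - 12 = 0. total_sold = 119
Final: stock = 0, total_sold = 119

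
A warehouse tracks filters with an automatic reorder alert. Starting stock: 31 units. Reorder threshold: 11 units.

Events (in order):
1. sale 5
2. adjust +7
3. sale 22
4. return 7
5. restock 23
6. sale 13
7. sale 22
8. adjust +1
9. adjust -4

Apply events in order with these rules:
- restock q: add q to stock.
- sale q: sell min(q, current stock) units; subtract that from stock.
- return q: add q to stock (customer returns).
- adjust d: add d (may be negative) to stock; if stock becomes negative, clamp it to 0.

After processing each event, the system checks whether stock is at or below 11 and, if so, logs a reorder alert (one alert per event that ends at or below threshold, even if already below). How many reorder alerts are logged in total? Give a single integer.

Processing events:
Start: stock = 31
  Event 1 (sale 5): sell min(5,31)=5. stock: 31 - 5 = 26. total_sold = 5
  Event 2 (adjust +7): 26 + 7 = 33
  Event 3 (sale 22): sell min(22,33)=22. stock: 33 - 22 = 11. total_sold = 27
  Event 4 (return 7): 11 + 7 = 18
  Event 5 (restock 23): 18 + 23 = 41
  Event 6 (sale 13): sell min(13,41)=13. stock: 41 - 13 = 28. total_sold = 40
  Event 7 (sale 22): sell min(22,28)=22. stock: 28 - 22 = 6. total_sold = 62
  Event 8 (adjust +1): 6 + 1 = 7
  Event 9 (adjust -4): 7 + -4 = 3
Final: stock = 3, total_sold = 62

Checking against threshold 11:
  After event 1: stock=26 > 11
  After event 2: stock=33 > 11
  After event 3: stock=11 <= 11 -> ALERT
  After event 4: stock=18 > 11
  After event 5: stock=41 > 11
  After event 6: stock=28 > 11
  After event 7: stock=6 <= 11 -> ALERT
  After event 8: stock=7 <= 11 -> ALERT
  After event 9: stock=3 <= 11 -> ALERT
Alert events: [3, 7, 8, 9]. Count = 4

Answer: 4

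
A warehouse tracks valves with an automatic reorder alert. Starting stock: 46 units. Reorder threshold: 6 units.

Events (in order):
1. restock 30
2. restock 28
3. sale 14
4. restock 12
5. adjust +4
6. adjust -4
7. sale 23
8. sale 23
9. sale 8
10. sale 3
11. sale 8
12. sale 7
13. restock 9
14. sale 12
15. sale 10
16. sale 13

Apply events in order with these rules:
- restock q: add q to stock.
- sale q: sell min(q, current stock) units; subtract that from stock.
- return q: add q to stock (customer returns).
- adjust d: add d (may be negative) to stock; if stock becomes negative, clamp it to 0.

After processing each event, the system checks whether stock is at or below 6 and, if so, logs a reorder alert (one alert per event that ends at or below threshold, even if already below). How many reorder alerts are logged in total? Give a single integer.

Processing events:
Start: stock = 46
  Event 1 (restock 30): 46 + 30 = 76
  Event 2 (restock 28): 76 + 28 = 104
  Event 3 (sale 14): sell min(14,104)=14. stock: 104 - 14 = 90. total_sold = 14
  Event 4 (restock 12): 90 + 12 = 102
  Event 5 (adjust +4): 102 + 4 = 106
  Event 6 (adjust -4): 106 + -4 = 102
  Event 7 (sale 23): sell min(23,102)=23. stock: 102 - 23 = 79. total_sold = 37
  Event 8 (sale 23): sell min(23,79)=23. stock: 79 - 23 = 56. total_sold = 60
  Event 9 (sale 8): sell min(8,56)=8. stock: 56 - 8 = 48. total_sold = 68
  Event 10 (sale 3): sell min(3,48)=3. stock: 48 - 3 = 45. total_sold = 71
  Event 11 (sale 8): sell min(8,45)=8. stock: 45 - 8 = 37. total_sold = 79
  Event 12 (sale 7): sell min(7,37)=7. stock: 37 - 7 = 30. total_sold = 86
  Event 13 (restock 9): 30 + 9 = 39
  Event 14 (sale 12): sell min(12,39)=12. stock: 39 - 12 = 27. total_sold = 98
  Event 15 (sale 10): sell min(10,27)=10. stock: 27 - 10 = 17. total_sold = 108
  Event 16 (sale 13): sell min(13,17)=13. stock: 17 - 13 = 4. total_sold = 121
Final: stock = 4, total_sold = 121

Checking against threshold 6:
  After event 1: stock=76 > 6
  After event 2: stock=104 > 6
  After event 3: stock=90 > 6
  After event 4: stock=102 > 6
  After event 5: stock=106 > 6
  After event 6: stock=102 > 6
  After event 7: stock=79 > 6
  After event 8: stock=56 > 6
  After event 9: stock=48 > 6
  After event 10: stock=45 > 6
  After event 11: stock=37 > 6
  After event 12: stock=30 > 6
  After event 13: stock=39 > 6
  After event 14: stock=27 > 6
  After event 15: stock=17 > 6
  After event 16: stock=4 <= 6 -> ALERT
Alert events: [16]. Count = 1

Answer: 1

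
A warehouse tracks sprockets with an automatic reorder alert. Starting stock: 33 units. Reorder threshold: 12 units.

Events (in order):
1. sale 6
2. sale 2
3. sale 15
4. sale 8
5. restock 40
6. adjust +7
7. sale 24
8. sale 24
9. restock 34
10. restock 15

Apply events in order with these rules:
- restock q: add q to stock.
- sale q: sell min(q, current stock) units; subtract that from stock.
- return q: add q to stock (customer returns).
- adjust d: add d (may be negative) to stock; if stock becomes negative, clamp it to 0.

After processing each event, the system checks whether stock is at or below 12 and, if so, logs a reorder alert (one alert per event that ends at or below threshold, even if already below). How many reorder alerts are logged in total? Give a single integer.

Processing events:
Start: stock = 33
  Event 1 (sale 6): sell min(6,33)=6. stock: 33 - 6 = 27. total_sold = 6
  Event 2 (sale 2): sell min(2,27)=2. stock: 27 - 2 = 25. total_sold = 8
  Event 3 (sale 15): sell min(15,25)=15. stock: 25 - 15 = 10. total_sold = 23
  Event 4 (sale 8): sell min(8,10)=8. stock: 10 - 8 = 2. total_sold = 31
  Event 5 (restock 40): 2 + 40 = 42
  Event 6 (adjust +7): 42 + 7 = 49
  Event 7 (sale 24): sell min(24,49)=24. stock: 49 - 24 = 25. total_sold = 55
  Event 8 (sale 24): sell min(24,25)=24. stock: 25 - 24 = 1. total_sold = 79
  Event 9 (restock 34): 1 + 34 = 35
  Event 10 (restock 15): 35 + 15 = 50
Final: stock = 50, total_sold = 79

Checking against threshold 12:
  After event 1: stock=27 > 12
  After event 2: stock=25 > 12
  After event 3: stock=10 <= 12 -> ALERT
  After event 4: stock=2 <= 12 -> ALERT
  After event 5: stock=42 > 12
  After event 6: stock=49 > 12
  After event 7: stock=25 > 12
  After event 8: stock=1 <= 12 -> ALERT
  After event 9: stock=35 > 12
  After event 10: stock=50 > 12
Alert events: [3, 4, 8]. Count = 3

Answer: 3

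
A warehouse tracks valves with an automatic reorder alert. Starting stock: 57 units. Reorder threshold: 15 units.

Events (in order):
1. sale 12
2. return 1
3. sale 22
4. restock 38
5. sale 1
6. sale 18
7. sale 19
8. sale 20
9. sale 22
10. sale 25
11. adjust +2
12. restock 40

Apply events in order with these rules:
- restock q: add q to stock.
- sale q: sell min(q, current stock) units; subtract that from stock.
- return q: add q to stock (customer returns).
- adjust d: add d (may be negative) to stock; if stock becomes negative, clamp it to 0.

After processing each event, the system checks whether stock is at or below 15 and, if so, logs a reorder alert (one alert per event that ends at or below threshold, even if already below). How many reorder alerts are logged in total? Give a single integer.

Processing events:
Start: stock = 57
  Event 1 (sale 12): sell min(12,57)=12. stock: 57 - 12 = 45. total_sold = 12
  Event 2 (return 1): 45 + 1 = 46
  Event 3 (sale 22): sell min(22,46)=22. stock: 46 - 22 = 24. total_sold = 34
  Event 4 (restock 38): 24 + 38 = 62
  Event 5 (sale 1): sell min(1,62)=1. stock: 62 - 1 = 61. total_sold = 35
  Event 6 (sale 18): sell min(18,61)=18. stock: 61 - 18 = 43. total_sold = 53
  Event 7 (sale 19): sell min(19,43)=19. stock: 43 - 19 = 24. total_sold = 72
  Event 8 (sale 20): sell min(20,24)=20. stock: 24 - 20 = 4. total_sold = 92
  Event 9 (sale 22): sell min(22,4)=4. stock: 4 - 4 = 0. total_sold = 96
  Event 10 (sale 25): sell min(25,0)=0. stock: 0 - 0 = 0. total_sold = 96
  Event 11 (adjust +2): 0 + 2 = 2
  Event 12 (restock 40): 2 + 40 = 42
Final: stock = 42, total_sold = 96

Checking against threshold 15:
  After event 1: stock=45 > 15
  After event 2: stock=46 > 15
  After event 3: stock=24 > 15
  After event 4: stock=62 > 15
  After event 5: stock=61 > 15
  After event 6: stock=43 > 15
  After event 7: stock=24 > 15
  After event 8: stock=4 <= 15 -> ALERT
  After event 9: stock=0 <= 15 -> ALERT
  After event 10: stock=0 <= 15 -> ALERT
  After event 11: stock=2 <= 15 -> ALERT
  After event 12: stock=42 > 15
Alert events: [8, 9, 10, 11]. Count = 4

Answer: 4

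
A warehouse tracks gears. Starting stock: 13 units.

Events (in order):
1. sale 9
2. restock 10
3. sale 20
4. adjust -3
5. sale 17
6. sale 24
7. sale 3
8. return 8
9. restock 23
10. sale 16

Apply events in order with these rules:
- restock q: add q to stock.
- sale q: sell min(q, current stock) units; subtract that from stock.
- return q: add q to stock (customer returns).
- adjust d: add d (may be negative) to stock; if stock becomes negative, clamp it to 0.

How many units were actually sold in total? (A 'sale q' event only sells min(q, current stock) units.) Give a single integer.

Answer: 39

Derivation:
Processing events:
Start: stock = 13
  Event 1 (sale 9): sell min(9,13)=9. stock: 13 - 9 = 4. total_sold = 9
  Event 2 (restock 10): 4 + 10 = 14
  Event 3 (sale 20): sell min(20,14)=14. stock: 14 - 14 = 0. total_sold = 23
  Event 4 (adjust -3): 0 + -3 = 0 (clamped to 0)
  Event 5 (sale 17): sell min(17,0)=0. stock: 0 - 0 = 0. total_sold = 23
  Event 6 (sale 24): sell min(24,0)=0. stock: 0 - 0 = 0. total_sold = 23
  Event 7 (sale 3): sell min(3,0)=0. stock: 0 - 0 = 0. total_sold = 23
  Event 8 (return 8): 0 + 8 = 8
  Event 9 (restock 23): 8 + 23 = 31
  Event 10 (sale 16): sell min(16,31)=16. stock: 31 - 16 = 15. total_sold = 39
Final: stock = 15, total_sold = 39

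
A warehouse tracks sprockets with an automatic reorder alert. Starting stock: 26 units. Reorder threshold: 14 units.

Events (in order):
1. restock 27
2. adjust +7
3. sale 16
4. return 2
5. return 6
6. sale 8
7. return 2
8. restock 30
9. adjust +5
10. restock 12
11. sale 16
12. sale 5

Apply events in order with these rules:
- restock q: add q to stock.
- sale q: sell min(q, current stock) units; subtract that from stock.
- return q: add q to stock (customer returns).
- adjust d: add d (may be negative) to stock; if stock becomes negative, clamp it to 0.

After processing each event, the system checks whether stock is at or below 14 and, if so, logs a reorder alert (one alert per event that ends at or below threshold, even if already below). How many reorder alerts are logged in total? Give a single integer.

Answer: 0

Derivation:
Processing events:
Start: stock = 26
  Event 1 (restock 27): 26 + 27 = 53
  Event 2 (adjust +7): 53 + 7 = 60
  Event 3 (sale 16): sell min(16,60)=16. stock: 60 - 16 = 44. total_sold = 16
  Event 4 (return 2): 44 + 2 = 46
  Event 5 (return 6): 46 + 6 = 52
  Event 6 (sale 8): sell min(8,52)=8. stock: 52 - 8 = 44. total_sold = 24
  Event 7 (return 2): 44 + 2 = 46
  Event 8 (restock 30): 46 + 30 = 76
  Event 9 (adjust +5): 76 + 5 = 81
  Event 10 (restock 12): 81 + 12 = 93
  Event 11 (sale 16): sell min(16,93)=16. stock: 93 - 16 = 77. total_sold = 40
  Event 12 (sale 5): sell min(5,77)=5. stock: 77 - 5 = 72. total_sold = 45
Final: stock = 72, total_sold = 45

Checking against threshold 14:
  After event 1: stock=53 > 14
  After event 2: stock=60 > 14
  After event 3: stock=44 > 14
  After event 4: stock=46 > 14
  After event 5: stock=52 > 14
  After event 6: stock=44 > 14
  After event 7: stock=46 > 14
  After event 8: stock=76 > 14
  After event 9: stock=81 > 14
  After event 10: stock=93 > 14
  After event 11: stock=77 > 14
  After event 12: stock=72 > 14
Alert events: []. Count = 0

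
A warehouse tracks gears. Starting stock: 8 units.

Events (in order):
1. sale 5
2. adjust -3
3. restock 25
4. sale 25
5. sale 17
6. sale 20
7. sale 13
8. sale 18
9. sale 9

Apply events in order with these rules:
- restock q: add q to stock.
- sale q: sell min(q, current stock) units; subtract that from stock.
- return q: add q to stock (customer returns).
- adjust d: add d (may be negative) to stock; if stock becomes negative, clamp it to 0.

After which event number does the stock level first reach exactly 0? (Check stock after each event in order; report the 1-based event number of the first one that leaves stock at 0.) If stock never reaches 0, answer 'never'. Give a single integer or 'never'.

Processing events:
Start: stock = 8
  Event 1 (sale 5): sell min(5,8)=5. stock: 8 - 5 = 3. total_sold = 5
  Event 2 (adjust -3): 3 + -3 = 0
  Event 3 (restock 25): 0 + 25 = 25
  Event 4 (sale 25): sell min(25,25)=25. stock: 25 - 25 = 0. total_sold = 30
  Event 5 (sale 17): sell min(17,0)=0. stock: 0 - 0 = 0. total_sold = 30
  Event 6 (sale 20): sell min(20,0)=0. stock: 0 - 0 = 0. total_sold = 30
  Event 7 (sale 13): sell min(13,0)=0. stock: 0 - 0 = 0. total_sold = 30
  Event 8 (sale 18): sell min(18,0)=0. stock: 0 - 0 = 0. total_sold = 30
  Event 9 (sale 9): sell min(9,0)=0. stock: 0 - 0 = 0. total_sold = 30
Final: stock = 0, total_sold = 30

First zero at event 2.

Answer: 2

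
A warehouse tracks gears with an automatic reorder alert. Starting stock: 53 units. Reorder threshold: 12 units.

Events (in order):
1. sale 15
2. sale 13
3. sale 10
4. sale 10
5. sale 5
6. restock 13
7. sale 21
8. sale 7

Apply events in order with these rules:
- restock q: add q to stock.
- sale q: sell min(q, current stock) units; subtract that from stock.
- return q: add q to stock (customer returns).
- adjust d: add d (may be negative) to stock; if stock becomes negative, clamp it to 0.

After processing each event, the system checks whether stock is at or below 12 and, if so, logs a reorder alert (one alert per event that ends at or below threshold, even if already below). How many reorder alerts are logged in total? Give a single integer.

Processing events:
Start: stock = 53
  Event 1 (sale 15): sell min(15,53)=15. stock: 53 - 15 = 38. total_sold = 15
  Event 2 (sale 13): sell min(13,38)=13. stock: 38 - 13 = 25. total_sold = 28
  Event 3 (sale 10): sell min(10,25)=10. stock: 25 - 10 = 15. total_sold = 38
  Event 4 (sale 10): sell min(10,15)=10. stock: 15 - 10 = 5. total_sold = 48
  Event 5 (sale 5): sell min(5,5)=5. stock: 5 - 5 = 0. total_sold = 53
  Event 6 (restock 13): 0 + 13 = 13
  Event 7 (sale 21): sell min(21,13)=13. stock: 13 - 13 = 0. total_sold = 66
  Event 8 (sale 7): sell min(7,0)=0. stock: 0 - 0 = 0. total_sold = 66
Final: stock = 0, total_sold = 66

Checking against threshold 12:
  After event 1: stock=38 > 12
  After event 2: stock=25 > 12
  After event 3: stock=15 > 12
  After event 4: stock=5 <= 12 -> ALERT
  After event 5: stock=0 <= 12 -> ALERT
  After event 6: stock=13 > 12
  After event 7: stock=0 <= 12 -> ALERT
  After event 8: stock=0 <= 12 -> ALERT
Alert events: [4, 5, 7, 8]. Count = 4

Answer: 4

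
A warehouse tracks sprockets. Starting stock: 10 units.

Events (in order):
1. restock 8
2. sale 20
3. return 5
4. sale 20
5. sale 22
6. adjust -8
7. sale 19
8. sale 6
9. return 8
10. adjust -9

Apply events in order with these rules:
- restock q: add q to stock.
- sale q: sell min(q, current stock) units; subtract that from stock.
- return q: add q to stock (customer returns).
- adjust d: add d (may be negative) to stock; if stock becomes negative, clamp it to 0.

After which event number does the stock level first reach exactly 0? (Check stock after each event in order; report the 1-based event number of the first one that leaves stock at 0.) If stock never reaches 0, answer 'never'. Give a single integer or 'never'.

Processing events:
Start: stock = 10
  Event 1 (restock 8): 10 + 8 = 18
  Event 2 (sale 20): sell min(20,18)=18. stock: 18 - 18 = 0. total_sold = 18
  Event 3 (return 5): 0 + 5 = 5
  Event 4 (sale 20): sell min(20,5)=5. stock: 5 - 5 = 0. total_sold = 23
  Event 5 (sale 22): sell min(22,0)=0. stock: 0 - 0 = 0. total_sold = 23
  Event 6 (adjust -8): 0 + -8 = 0 (clamped to 0)
  Event 7 (sale 19): sell min(19,0)=0. stock: 0 - 0 = 0. total_sold = 23
  Event 8 (sale 6): sell min(6,0)=0. stock: 0 - 0 = 0. total_sold = 23
  Event 9 (return 8): 0 + 8 = 8
  Event 10 (adjust -9): 8 + -9 = 0 (clamped to 0)
Final: stock = 0, total_sold = 23

First zero at event 2.

Answer: 2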